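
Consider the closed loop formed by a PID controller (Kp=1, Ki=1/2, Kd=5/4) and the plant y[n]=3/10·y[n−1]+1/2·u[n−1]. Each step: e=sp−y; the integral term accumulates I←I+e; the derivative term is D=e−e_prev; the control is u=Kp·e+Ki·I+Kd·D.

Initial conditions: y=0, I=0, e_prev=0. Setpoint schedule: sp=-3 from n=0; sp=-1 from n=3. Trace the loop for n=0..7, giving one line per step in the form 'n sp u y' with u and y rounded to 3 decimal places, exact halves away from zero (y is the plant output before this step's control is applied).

(exact arithmetic carried between steps; '≈' marks a value shown rounded to 6 d.p. or computed from one; I and e_prev carry over from the previous line; the table rounds u and y to 3 d.p., halves away from zero)
n=0: y=0, sp=-3, e=sp−y=-3; I=-3, D=e−e_prev=-3; u=1·(-3)+1/2·(-3)+5/4·(-3)=-8.25; next y=3/10·0+1/2·(-8.25)=-4.125
n=1: y=-4.125, sp=-3, e=sp−y=1.125; I=-1.875, D=e−e_prev=4.125; u=1·1.125+1/2·(-1.875)+5/4·4.125=5.34375; next y=3/10·(-4.125)+1/2·5.34375=1.434375
n=2: y=1.434375, sp=-3, e=sp−y=-4.434375; I=-6.309375, D=e−e_prev=-5.559375; u=1·(-4.434375)+1/2·(-6.309375)+5/4·(-5.559375)≈-14.538281; next y=3/10·1.434375+1/2·(-14.538281)≈-6.838828
n=3: y≈-6.838828, sp=-1, e=sp−y≈5.838828; I≈-0.470547, D=e−e_prev≈10.273203; u=1·5.838828+1/2·(-0.470547)+5/4·10.273203≈18.445059; next y=3/10·(-6.838828)+1/2·18.445059≈7.170881
n=4: y≈7.170881, sp=-1, e=sp−y≈-8.170881; I≈-8.641428, D=e−e_prev≈-14.009709; u=1·(-8.170881)+1/2·(-8.641428)+5/4·(-14.009709)≈-30.003731; next y=3/10·7.170881+1/2·(-30.003731)≈-12.850601
n=5: y≈-12.850601, sp=-1, e=sp−y≈11.850601; I≈3.209173, D=e−e_prev≈20.021482; u=1·11.850601+1/2·3.209173+5/4·20.021482≈38.482041; next y=3/10·(-12.850601)+1/2·38.482041≈15.385840
n=6: y≈15.385840, sp=-1, e=sp−y≈-16.385840; I≈-13.176666, D=e−e_prev≈-28.236441; u=1·(-16.385840)+1/2·(-13.176666)+5/4·(-28.236441)≈-58.269725; next y=3/10·15.385840+1/2·(-58.269725)≈-24.519110
n=7: y≈-24.519110, sp=-1, e=sp−y≈23.519110; I≈10.342444, D=e−e_prev≈39.904950; u=1·23.519110+1/2·10.342444+5/4·39.904950≈78.571520; next y=3/10·(-24.519110)+1/2·78.571520≈31.930027

0 -3 -8.250 0.000
1 -3 5.344 -4.125
2 -3 -14.538 1.434
3 -1 18.445 -6.839
4 -1 -30.004 7.171
5 -1 38.482 -12.851
6 -1 -58.270 15.386
7 -1 78.572 -24.519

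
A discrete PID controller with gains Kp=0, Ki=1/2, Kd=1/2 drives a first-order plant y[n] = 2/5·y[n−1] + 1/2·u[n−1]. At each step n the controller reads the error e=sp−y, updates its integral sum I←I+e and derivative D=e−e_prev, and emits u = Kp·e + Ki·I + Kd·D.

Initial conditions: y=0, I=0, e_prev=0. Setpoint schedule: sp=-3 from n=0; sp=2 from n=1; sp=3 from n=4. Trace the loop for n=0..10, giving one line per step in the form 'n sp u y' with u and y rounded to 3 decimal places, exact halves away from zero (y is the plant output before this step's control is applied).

0 -3 -3.000 0.000
1 2 3.500 -1.500
2 2 -0.650 1.150
3 2 2.115 0.135
4 3 2.564 1.112
5 3 2.881 1.726
6 3 3.421 2.131
7 3 3.626 2.563
8 3 3.785 2.838
9 3 3.814 3.028
10 3 3.805 3.118

(exact arithmetic carried between steps; '≈' marks a value shown rounded to 6 d.p. or computed from one; I and e_prev carry over from the previous line; the table rounds u and y to 3 d.p., halves away from zero)
n=0: y=0, sp=-3, e=sp−y=-3; I=-3, D=e−e_prev=-3; u=0·(-3)+1/2·(-3)+1/2·(-3)=-3; next y=2/5·0+1/2·(-3)=-1.5
n=1: y=-1.5, sp=2, e=sp−y=3.5; I=0.5, D=e−e_prev=6.5; u=0·3.5+1/2·0.5+1/2·6.5=3.5; next y=2/5·(-1.5)+1/2·3.5=1.15
n=2: y=1.15, sp=2, e=sp−y=0.85; I=1.35, D=e−e_prev=-2.65; u=0·0.85+1/2·1.35+1/2·(-2.65)=-0.65; next y=2/5·1.15+1/2·(-0.65)=0.135
n=3: y=0.135, sp=2, e=sp−y=1.865; I=3.215, D=e−e_prev=1.015; u=0·1.865+1/2·3.215+1/2·1.015=2.115; next y=2/5·0.135+1/2·2.115=1.1115
n=4: y=1.1115, sp=3, e=sp−y=1.8885; I=5.1035, D=e−e_prev=0.0235; u=0·1.8885+1/2·5.1035+1/2·0.0235=2.5635; next y=2/5·1.1115+1/2·2.5635=1.72635
n=5: y=1.72635, sp=3, e=sp−y=1.27365; I=6.37715, D=e−e_prev=-0.61485; u=0·1.27365+1/2·6.37715+1/2·(-0.61485)=2.88115; next y=2/5·1.72635+1/2·2.88115=2.131115
n=6: y=2.131115, sp=3, e=sp−y=0.868885; I=7.246035, D=e−e_prev=-0.404765; u=0·0.868885+1/2·7.246035+1/2·(-0.404765)=3.420635; next y=2/5·2.131115+1/2·3.420635≈2.562764
n=7: y≈2.562764, sp=3, e=sp−y≈0.437237; I≈7.683272, D=e−e_prev≈-0.431649; u=0·0.437237+1/2·7.683272+1/2·(-0.431649)≈3.625812; next y=2/5·2.562764+1/2·3.625812≈2.838011
n=8: y≈2.838011, sp=3, e=sp−y≈0.161989; I≈7.845260, D=e−e_prev≈-0.275248; u=0·0.161989+1/2·7.845260+1/2·(-0.275248)≈3.785006; next y=2/5·2.838011+1/2·3.785006≈3.027708
n=9: y≈3.027708, sp=3, e=sp−y≈-0.027708; I≈7.817553, D=e−e_prev≈-0.189696; u=0·(-0.027708)+1/2·7.817553+1/2·(-0.189696)≈3.813928; next y=2/5·3.027708+1/2·3.813928≈3.118047
n=10: y≈3.118047, sp=3, e=sp−y≈-0.118047; I≈7.699506, D=e−e_prev≈-0.090339; u=0·(-0.118047)+1/2·7.699506+1/2·(-0.090339)≈3.804583; next y=2/5·3.118047+1/2·3.804583≈3.149510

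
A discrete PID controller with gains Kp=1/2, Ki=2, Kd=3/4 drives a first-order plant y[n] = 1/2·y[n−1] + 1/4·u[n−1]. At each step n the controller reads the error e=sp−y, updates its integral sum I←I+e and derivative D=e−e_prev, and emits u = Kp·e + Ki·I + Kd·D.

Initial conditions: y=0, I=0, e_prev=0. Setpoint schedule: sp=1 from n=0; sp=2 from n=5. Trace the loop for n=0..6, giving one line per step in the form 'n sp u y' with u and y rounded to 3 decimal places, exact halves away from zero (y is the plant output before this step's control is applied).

0 1 3.250 0.000
1 1 1.859 0.813
2 1 2.653 0.871
3 1 2.215 1.099
4 1 2.174 1.103
5 2 5.247 1.095
6 2 3.817 1.859

(exact arithmetic carried between steps; '≈' marks a value shown rounded to 6 d.p. or computed from one; I and e_prev carry over from the previous line; the table rounds u and y to 3 d.p., halves away from zero)
n=0: y=0, sp=1, e=sp−y=1; I=1, D=e−e_prev=1; u=1/2·1+2·1+3/4·1=3.25; next y=1/2·0+1/4·3.25=0.8125
n=1: y=0.8125, sp=1, e=sp−y=0.1875; I=1.1875, D=e−e_prev=-0.8125; u=1/2·0.1875+2·1.1875+3/4·(-0.8125)=1.859375; next y=1/2·0.8125+1/4·1.859375≈0.871094
n=2: y≈0.871094, sp=1, e=sp−y≈0.128906; I≈1.316406, D=e−e_prev≈-0.058594; u=1/2·0.128906+2·1.316406+3/4·(-0.058594)≈2.653320; next y=1/2·0.871094+1/4·2.653320≈1.098877
n=3: y≈1.098877, sp=1, e=sp−y≈-0.098877; I≈1.217529, D=e−e_prev≈-0.227783; u=1/2·(-0.098877)+2·1.217529+3/4·(-0.227783)≈2.214783; next y=1/2·1.098877+1/4·2.214783≈1.103134
n=4: y≈1.103134, sp=1, e=sp−y≈-0.103134; I≈1.114395, D=e−e_prev≈-0.004257; u=1/2·(-0.103134)+2·1.114395+3/4·(-0.004257)≈2.174030; next y=1/2·1.103134+1/4·2.174030≈1.095075
n=5: y≈1.095075, sp=2, e=sp−y≈0.904925; I≈2.019320, D=e−e_prev≈1.008060; u=1/2·0.904925+2·2.019320+3/4·1.008060≈5.247148; next y=1/2·1.095075+1/4·5.247148≈1.859324
n=6: y≈1.859324, sp=2, e=sp−y≈0.140676; I≈2.159996, D=e−e_prev≈-0.764250; u=1/2·0.140676+2·2.159996+3/4·(-0.764250)≈3.817143; next y=1/2·1.859324+1/4·3.817143≈1.883948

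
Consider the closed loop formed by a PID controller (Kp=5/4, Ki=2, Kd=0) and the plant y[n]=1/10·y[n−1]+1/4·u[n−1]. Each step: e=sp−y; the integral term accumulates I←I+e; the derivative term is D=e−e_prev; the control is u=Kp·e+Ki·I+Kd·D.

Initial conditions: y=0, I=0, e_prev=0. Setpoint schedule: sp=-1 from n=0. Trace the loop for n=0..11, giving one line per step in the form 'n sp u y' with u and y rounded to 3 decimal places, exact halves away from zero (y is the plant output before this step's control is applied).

0 -1 -3.250 0.000
1 -1 -2.609 -0.813
2 -1 -3.241 -0.734
3 -1 -3.286 -0.884
4 -1 -3.433 -0.910
5 -1 -3.485 -0.949
6 -1 -3.532 -0.966
7 -1 -3.556 -0.980
8 -1 -3.573 -0.987
9 -1 -3.583 -0.992
10 -1 -3.589 -0.995
11 -1 -3.593 -0.997

(exact arithmetic carried between steps; '≈' marks a value shown rounded to 6 d.p. or computed from one; I and e_prev carry over from the previous line; the table rounds u and y to 3 d.p., halves away from zero)
n=0: y=0, sp=-1, e=sp−y=-1; I=-1, D=e−e_prev=-1; u=5/4·(-1)+2·(-1)+0·(-1)=-3.25; next y=1/10·0+1/4·(-3.25)=-0.8125
n=1: y=-0.8125, sp=-1, e=sp−y=-0.1875; I=-1.1875, D=e−e_prev=0.8125; u=5/4·(-0.1875)+2·(-1.1875)+0·0.8125=-2.609375; next y=1/10·(-0.8125)+1/4·(-2.609375)≈-0.733594
n=2: y≈-0.733594, sp=-1, e=sp−y≈-0.266406; I≈-1.453906, D=e−e_prev≈-0.078906; u=5/4·(-0.266406)+2·(-1.453906)+0·(-0.078906)≈-3.240820; next y=1/10·(-0.733594)+1/4·(-3.240820)≈-0.883564
n=3: y≈-0.883564, sp=-1, e=sp−y≈-0.116436; I≈-1.570342, D=e−e_prev≈0.149971; u=5/4·(-0.116436)+2·(-1.570342)+0·0.149971≈-3.286228; next y=1/10·(-0.883564)+1/4·(-3.286228)≈-0.909913
n=4: y≈-0.909913, sp=-1, e=sp−y≈-0.090087; I≈-1.660428, D=e−e_prev≈0.026349; u=5/4·(-0.090087)+2·(-1.660428)+0·0.026349≈-3.433465; next y=1/10·(-0.909913)+1/4·(-3.433465)≈-0.949358
n=5: y≈-0.949358, sp=-1, e=sp−y≈-0.050642; I≈-1.711071, D=e−e_prev≈0.039444; u=5/4·(-0.050642)+2·(-1.711071)+0·0.039444≈-3.485445; next y=1/10·(-0.949358)+1/4·(-3.485445)≈-0.966297
n=6: y≈-0.966297, sp=-1, e=sp−y≈-0.033703; I≈-1.744774, D=e−e_prev≈0.016939; u=5/4·(-0.033703)+2·(-1.744774)+0·0.016939≈-3.531677; next y=1/10·(-0.966297)+1/4·(-3.531677)≈-0.979549
n=7: y≈-0.979549, sp=-1, e=sp−y≈-0.020451; I≈-1.765225, D=e−e_prev≈0.013252; u=5/4·(-0.020451)+2·(-1.765225)+0·0.013252≈-3.556014; next y=1/10·(-0.979549)+1/4·(-3.556014)≈-0.986958
n=8: y≈-0.986958, sp=-1, e=sp−y≈-0.013042; I≈-1.778267, D=e−e_prev≈0.007410; u=5/4·(-0.013042)+2·(-1.778267)+0·0.007410≈-3.572835; next y=1/10·(-0.986958)+1/4·(-3.572835)≈-0.991905
n=9: y≈-0.991905, sp=-1, e=sp−y≈-0.008095; I≈-1.786362, D=e−e_prev≈0.004946; u=5/4·(-0.008095)+2·(-1.786362)+0·0.004946≈-3.582843; next y=1/10·(-0.991905)+1/4·(-3.582843)≈-0.994901
n=10: y≈-0.994901, sp=-1, e=sp−y≈-0.005099; I≈-1.791461, D=e−e_prev≈0.002997; u=5/4·(-0.005099)+2·(-1.791461)+0·0.002997≈-3.589295; next y=1/10·(-0.994901)+1/4·(-3.589295)≈-0.996814
n=11: y≈-0.996814, sp=-1, e=sp−y≈-0.003186; I≈-1.794647, D=e−e_prev≈0.001913; u=5/4·(-0.003186)+2·(-1.794647)+0·0.001913≈-3.593276; next y=1/10·(-0.996814)+1/4·(-3.593276)≈-0.998000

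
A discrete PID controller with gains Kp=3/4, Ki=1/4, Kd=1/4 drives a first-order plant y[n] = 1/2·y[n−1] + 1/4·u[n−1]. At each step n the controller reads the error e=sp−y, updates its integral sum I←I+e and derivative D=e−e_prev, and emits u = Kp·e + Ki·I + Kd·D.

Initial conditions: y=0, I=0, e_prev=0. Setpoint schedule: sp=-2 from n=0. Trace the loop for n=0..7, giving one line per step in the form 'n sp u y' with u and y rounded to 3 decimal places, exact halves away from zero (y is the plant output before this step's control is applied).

(exact arithmetic carried between steps; '≈' marks a value shown rounded to 6 d.p. or computed from one; I and e_prev carry over from the previous line; the table rounds u and y to 3 d.p., halves away from zero)
n=0: y=0, sp=-2, e=sp−y=-2; I=-2, D=e−e_prev=-2; u=3/4·(-2)+1/4·(-2)+1/4·(-2)=-2.5; next y=1/2·0+1/4·(-2.5)=-0.625
n=1: y=-0.625, sp=-2, e=sp−y=-1.375; I=-3.375, D=e−e_prev=0.625; u=3/4·(-1.375)+1/4·(-3.375)+1/4·0.625=-1.71875; next y=1/2·(-0.625)+1/4·(-1.71875)≈-0.742188
n=2: y≈-0.742188, sp=-2, e=sp−y≈-1.257813; I≈-4.632813, D=e−e_prev≈0.117188; u=3/4·(-1.257813)+1/4·(-4.632813)+1/4·0.117188≈-2.072266; next y=1/2·(-0.742188)+1/4·(-2.072266)≈-0.889160
n=3: y≈-0.889160, sp=-2, e=sp−y≈-1.110840; I≈-5.743652, D=e−e_prev≈0.146973; u=3/4·(-1.110840)+1/4·(-5.743652)+1/4·0.146973≈-2.232300; next y=1/2·(-0.889160)+1/4·(-2.232300)≈-1.002655
n=4: y≈-1.002655, sp=-2, e=sp−y≈-0.997345; I≈-6.740997, D=e−e_prev≈0.113495; u=3/4·(-0.997345)+1/4·(-6.740997)+1/4·0.113495≈-2.404884; next y=1/2·(-1.002655)+1/4·(-2.404884)≈-1.102549
n=5: y≈-1.102549, sp=-2, e=sp−y≈-0.897451; I≈-7.638449, D=e−e_prev≈0.099894; u=3/4·(-0.897451)+1/4·(-7.638449)+1/4·0.099894≈-2.557727; next y=1/2·(-1.102549)+1/4·(-2.557727)≈-1.190706
n=6: y≈-1.190706, sp=-2, e=sp−y≈-0.809294; I≈-8.447743, D=e−e_prev≈0.088158; u=3/4·(-0.809294)+1/4·(-8.447743)+1/4·0.088158≈-2.696867; next y=1/2·(-1.190706)+1/4·(-2.696867)≈-1.269570
n=7: y≈-1.269570, sp=-2, e=sp−y≈-0.730430; I≈-9.178173, D=e−e_prev≈0.078864; u=3/4·(-0.730430)+1/4·(-9.178173)+1/4·0.078864≈-2.822650; next y=1/2·(-1.269570)+1/4·(-2.822650)≈-1.340447

0 -2 -2.500 0.000
1 -2 -1.719 -0.625
2 -2 -2.072 -0.742
3 -2 -2.232 -0.889
4 -2 -2.405 -1.003
5 -2 -2.558 -1.103
6 -2 -2.697 -1.191
7 -2 -2.823 -1.270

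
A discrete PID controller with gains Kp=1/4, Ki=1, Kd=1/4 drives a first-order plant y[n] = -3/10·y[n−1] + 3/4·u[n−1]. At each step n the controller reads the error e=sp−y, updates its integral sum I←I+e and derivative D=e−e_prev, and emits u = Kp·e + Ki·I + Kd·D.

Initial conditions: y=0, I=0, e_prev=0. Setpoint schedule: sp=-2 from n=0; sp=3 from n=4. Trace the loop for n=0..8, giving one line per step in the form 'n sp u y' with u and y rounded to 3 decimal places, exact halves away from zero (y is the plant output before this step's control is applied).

(exact arithmetic carried between steps; '≈' marks a value shown rounded to 6 d.p. or computed from one; I and e_prev carry over from the previous line; the table rounds u and y to 3 d.p., halves away from zero)
n=0: y=0, sp=-2, e=sp−y=-2; I=-2, D=e−e_prev=-2; u=1/4·(-2)+1·(-2)+1/4·(-2)=-3; next y=-3/10·0+3/4·(-3)=-2.25
n=1: y=-2.25, sp=-2, e=sp−y=0.25; I=-1.75, D=e−e_prev=2.25; u=1/4·0.25+1·(-1.75)+1/4·2.25=-1.125; next y=-3/10·(-2.25)+3/4·(-1.125)=-0.16875
n=2: y=-0.16875, sp=-2, e=sp−y=-1.83125; I=-3.58125, D=e−e_prev=-2.08125; u=1/4·(-1.83125)+1·(-3.58125)+1/4·(-2.08125)=-4.559375; next y=-3/10·(-0.16875)+3/4·(-4.559375)≈-3.368906
n=3: y≈-3.368906, sp=-2, e=sp−y≈1.368906; I≈-2.212344, D=e−e_prev≈3.200156; u=1/4·1.368906+1·(-2.212344)+1/4·3.200156≈-1.070078; next y=-3/10·(-3.368906)+3/4·(-1.070078)≈0.208113
n=4: y≈0.208113, sp=3, e=sp−y≈2.791887; I≈0.579543, D=e−e_prev≈1.422980; u=1/4·2.791887+1·0.579543+1/4·1.422980≈1.633260; next y=-3/10·0.208113+3/4·1.633260≈1.162511
n=5: y≈1.162511, sp=3, e=sp−y≈1.837489; I≈2.417032, D=e−e_prev≈-0.954398; u=1/4·1.837489+1·2.417032+1/4·(-0.954398)≈2.637805; next y=-3/10·1.162511+3/4·2.637805≈1.629601
n=6: y≈1.629601, sp=3, e=sp−y≈1.370399; I≈3.787432, D=e−e_prev≈-0.467090; u=1/4·1.370399+1·3.787432+1/4·(-0.467090)≈4.013259; next y=-3/10·1.629601+3/4·4.013259≈2.521064
n=7: y≈2.521064, sp=3, e=sp−y≈0.478936; I≈4.266367, D=e−e_prev≈-0.891464; u=1/4·0.478936+1·4.266367+1/4·(-0.891464)≈4.163236; next y=-3/10·2.521064+3/4·4.163236≈2.366107
n=8: y≈2.366107, sp=3, e=sp−y≈0.633893; I≈4.900260, D=e−e_prev≈0.154957; u=1/4·0.633893+1·4.900260+1/4·0.154957≈5.097472; next y=-3/10·2.366107+3/4·5.097472≈3.113272

0 -2 -3.000 0.000
1 -2 -1.125 -2.250
2 -2 -4.559 -0.169
3 -2 -1.070 -3.369
4 3 1.633 0.208
5 3 2.638 1.163
6 3 4.013 1.630
7 3 4.163 2.521
8 3 5.097 2.366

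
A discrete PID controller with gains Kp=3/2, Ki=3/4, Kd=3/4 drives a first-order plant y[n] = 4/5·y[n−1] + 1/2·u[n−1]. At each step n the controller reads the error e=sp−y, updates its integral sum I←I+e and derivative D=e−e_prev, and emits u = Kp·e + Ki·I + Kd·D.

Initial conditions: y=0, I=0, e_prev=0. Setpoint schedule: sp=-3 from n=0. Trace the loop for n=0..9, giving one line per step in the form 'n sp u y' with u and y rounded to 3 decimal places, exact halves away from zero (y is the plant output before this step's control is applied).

(exact arithmetic carried between steps; '≈' marks a value shown rounded to 6 d.p. or computed from one; I and e_prev carry over from the previous line; the table rounds u and y to 3 d.p., halves away from zero)
n=0: y=0, sp=-3, e=sp−y=-3; I=-3, D=e−e_prev=-3; u=3/2·(-3)+3/4·(-3)+3/4·(-3)=-9; next y=4/5·0+1/2·(-9)=-4.5
n=1: y=-4.5, sp=-3, e=sp−y=1.5; I=-1.5, D=e−e_prev=4.5; u=3/2·1.5+3/4·(-1.5)+3/4·4.5=4.5; next y=4/5·(-4.5)+1/2·4.5=-1.35
n=2: y=-1.35, sp=-3, e=sp−y=-1.65; I=-3.15, D=e−e_prev=-3.15; u=3/2·(-1.65)+3/4·(-3.15)+3/4·(-3.15)=-7.2; next y=4/5·(-1.35)+1/2·(-7.2)=-4.68
n=3: y=-4.68, sp=-3, e=sp−y=1.68; I=-1.47, D=e−e_prev=3.33; u=3/2·1.68+3/4·(-1.47)+3/4·3.33=3.915; next y=4/5·(-4.68)+1/2·3.915=-1.7865
n=4: y=-1.7865, sp=-3, e=sp−y=-1.2135; I=-2.6835, D=e−e_prev=-2.8935; u=3/2·(-1.2135)+3/4·(-2.6835)+3/4·(-2.8935)=-6.003; next y=4/5·(-1.7865)+1/2·(-6.003)=-4.4307
n=5: y=-4.4307, sp=-3, e=sp−y=1.4307; I=-1.2528, D=e−e_prev=2.6442; u=3/2·1.4307+3/4·(-1.2528)+3/4·2.6442=3.1896; next y=4/5·(-4.4307)+1/2·3.1896=-1.94976
n=6: y=-1.94976, sp=-3, e=sp−y=-1.05024; I=-2.30304, D=e−e_prev=-2.48094; u=3/2·(-1.05024)+3/4·(-2.30304)+3/4·(-2.48094)=-5.163345; next y=4/5·(-1.94976)+1/2·(-5.163345)≈-4.141481
n=7: y≈-4.141481, sp=-3, e=sp−y≈1.141481; I≈-1.161560, D=e−e_prev≈2.191721; u=3/2·1.141481+3/4·(-1.161560)+3/4·2.191721≈2.484842; next y=4/5·(-4.141481)+1/2·2.484842≈-2.070764
n=8: y≈-2.070764, sp=-3, e=sp−y≈-0.929236; I≈-2.090796, D=e−e_prev≈-2.070717; u=3/2·(-0.929236)+3/4·(-2.090796)+3/4·(-2.070717)≈-4.514989; next y=4/5·(-2.070764)+1/2·(-4.514989)≈-3.914105
n=9: y≈-3.914105, sp=-3, e=sp−y≈0.914105; I≈-1.176690, D=e−e_prev≈1.843342; u=3/2·0.914105+3/4·(-1.176690)+3/4·1.843342≈1.871147; next y=4/5·(-3.914105)+1/2·1.871147≈-2.195711

0 -3 -9.000 0.000
1 -3 4.500 -4.500
2 -3 -7.200 -1.350
3 -3 3.915 -4.680
4 -3 -6.003 -1.787
5 -3 3.190 -4.431
6 -3 -5.163 -1.950
7 -3 2.485 -4.141
8 -3 -4.515 -2.071
9 -3 1.871 -3.914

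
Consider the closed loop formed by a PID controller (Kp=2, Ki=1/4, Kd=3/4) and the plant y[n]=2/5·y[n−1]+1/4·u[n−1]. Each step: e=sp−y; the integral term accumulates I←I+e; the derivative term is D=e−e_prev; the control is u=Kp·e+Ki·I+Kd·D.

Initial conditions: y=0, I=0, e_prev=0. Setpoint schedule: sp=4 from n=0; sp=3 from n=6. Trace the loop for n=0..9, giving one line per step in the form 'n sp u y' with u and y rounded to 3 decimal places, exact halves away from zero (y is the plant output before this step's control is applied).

0 4 12.000 0.000
1 4 1.000 3.000
2 4 8.150 1.450
3 4 4.123 2.618
4 4 6.963 2.078
5 4 5.556 2.572
6 3 3.746 2.418
7 3 6.069 1.904
8 3 4.832 2.279
9 3 5.771 2.120

(exact arithmetic carried between steps; '≈' marks a value shown rounded to 6 d.p. or computed from one; I and e_prev carry over from the previous line; the table rounds u and y to 3 d.p., halves away from zero)
n=0: y=0, sp=4, e=sp−y=4; I=4, D=e−e_prev=4; u=2·4+1/4·4+3/4·4=12; next y=2/5·0+1/4·12=3
n=1: y=3, sp=4, e=sp−y=1; I=5, D=e−e_prev=-3; u=2·1+1/4·5+3/4·(-3)=1; next y=2/5·3+1/4·1=1.45
n=2: y=1.45, sp=4, e=sp−y=2.55; I=7.55, D=e−e_prev=1.55; u=2·2.55+1/4·7.55+3/4·1.55=8.15; next y=2/5·1.45+1/4·8.15=2.6175
n=3: y=2.6175, sp=4, e=sp−y=1.3825; I=8.9325, D=e−e_prev=-1.1675; u=2·1.3825+1/4·8.9325+3/4·(-1.1675)=4.1225; next y=2/5·2.6175+1/4·4.1225=2.077625
n=4: y=2.077625, sp=4, e=sp−y=1.922375; I=10.854875, D=e−e_prev=0.539875; u=2·1.922375+1/4·10.854875+3/4·0.539875=6.963375; next y=2/5·2.077625+1/4·6.963375≈2.571894
n=5: y≈2.571894, sp=4, e=sp−y≈1.428106; I≈12.282981, D=e−e_prev≈-0.494269; u=2·1.428106+1/4·12.282981+3/4·(-0.494269)≈5.556256; next y=2/5·2.571894+1/4·5.556256≈2.417822
n=6: y≈2.417822, sp=3, e=sp−y≈0.582178; I≈12.865160, D=e−e_prev≈-0.845928; u=2·0.582178+1/4·12.865160+3/4·(-0.845928)≈3.746201; next y=2/5·2.417822+1/4·3.746201≈1.903679
n=7: y≈1.903679, sp=3, e=sp−y≈1.096321; I≈13.961481, D=e−e_prev≈0.514143; u=2·1.096321+1/4·13.961481+3/4·0.514143≈6.068620; next y=2/5·1.903679+1/4·6.068620≈2.278626
n=8: y≈2.278626, sp=3, e=sp−y≈0.721374; I≈14.682854, D=e−e_prev≈-0.374948; u=2·0.721374+1/4·14.682854+3/4·(-0.374948)≈4.832250; next y=2/5·2.278626+1/4·4.832250≈2.119513
n=9: y≈2.119513, sp=3, e=sp−y≈0.880487; I≈15.563341, D=e−e_prev≈0.159113; u=2·0.880487+1/4·15.563341+3/4·0.159113≈5.771144; next y=2/5·2.119513+1/4·5.771144≈2.290591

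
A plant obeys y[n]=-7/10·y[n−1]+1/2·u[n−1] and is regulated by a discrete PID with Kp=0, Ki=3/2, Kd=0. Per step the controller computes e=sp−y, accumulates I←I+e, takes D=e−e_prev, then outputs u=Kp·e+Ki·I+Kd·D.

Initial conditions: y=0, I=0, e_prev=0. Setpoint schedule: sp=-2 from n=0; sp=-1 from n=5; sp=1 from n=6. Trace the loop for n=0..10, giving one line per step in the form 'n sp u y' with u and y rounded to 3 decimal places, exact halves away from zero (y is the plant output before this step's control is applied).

0 -2 -3.000 0.000
1 -2 -3.750 -1.500
2 -2 -5.513 -0.825
3 -2 -5.244 -2.179
4 -2 -6.599 -1.097
5 -1 -4.302 -2.531
6 1 -2.233 -0.379
7 1 0.544 -0.852
8 1 0.742 0.868
9 1 2.597 -0.237
10 1 1.901 1.464

(exact arithmetic carried between steps; '≈' marks a value shown rounded to 6 d.p. or computed from one; I and e_prev carry over from the previous line; the table rounds u and y to 3 d.p., halves away from zero)
n=0: y=0, sp=-2, e=sp−y=-2; I=-2, D=e−e_prev=-2; u=0·(-2)+3/2·(-2)+0·(-2)=-3; next y=-7/10·0+1/2·(-3)=-1.5
n=1: y=-1.5, sp=-2, e=sp−y=-0.5; I=-2.5, D=e−e_prev=1.5; u=0·(-0.5)+3/2·(-2.5)+0·1.5=-3.75; next y=-7/10·(-1.5)+1/2·(-3.75)=-0.825
n=2: y=-0.825, sp=-2, e=sp−y=-1.175; I=-3.675, D=e−e_prev=-0.675; u=0·(-1.175)+3/2·(-3.675)+0·(-0.675)=-5.5125; next y=-7/10·(-0.825)+1/2·(-5.5125)=-2.17875
n=3: y=-2.17875, sp=-2, e=sp−y=0.17875; I=-3.49625, D=e−e_prev=1.35375; u=0·0.17875+3/2·(-3.49625)+0·1.35375=-5.244375; next y=-7/10·(-2.17875)+1/2·(-5.244375)≈-1.097063
n=4: y≈-1.097063, sp=-2, e=sp−y≈-0.902938; I≈-4.399188, D=e−e_prev≈-1.081688; u=0·(-0.902938)+3/2·(-4.399188)+0·(-1.081688)≈-6.598781; next y=-7/10·(-1.097063)+1/2·(-6.598781)≈-2.531447
n=5: y≈-2.531447, sp=-1, e=sp−y≈1.531447; I≈-2.867741, D=e−e_prev≈2.434384; u=0·1.531447+3/2·(-2.867741)+0·2.434384≈-4.301611; next y=-7/10·(-2.531447)+1/2·(-4.301611)≈-0.378793
n=6: y≈-0.378793, sp=1, e=sp−y≈1.378793; I≈-1.488948, D=e−e_prev≈-0.152654; u=0·1.378793+3/2·(-1.488948)+0·(-0.152654)≈-2.233422; next y=-7/10·(-0.378793)+1/2·(-2.233422)≈-0.851556
n=7: y≈-0.851556, sp=1, e=sp−y≈1.851556; I≈0.362608, D=e−e_prev≈0.472763; u=0·1.851556+3/2·0.362608+0·0.472763≈0.543912; next y=-7/10·(-0.851556)+1/2·0.543912≈0.868045
n=8: y≈0.868045, sp=1, e=sp−y≈0.131955; I≈0.494563, D=e−e_prev≈-1.719602; u=0·0.131955+3/2·0.494563+0·(-1.719602)≈0.741844; next y=-7/10·0.868045+1/2·0.741844≈-0.236710
n=9: y≈-0.236710, sp=1, e=sp−y≈1.236710; I≈1.731272, D=e−e_prev≈1.104755; u=0·1.236710+3/2·1.731272+0·1.104755≈2.596909; next y=-7/10·(-0.236710)+1/2·2.596909≈1.464151
n=10: y≈1.464151, sp=1, e=sp−y≈-0.464151; I≈1.267121, D=e−e_prev≈-1.700861; u=0·(-0.464151)+3/2·1.267121+0·(-1.700861)≈1.900682; next y=-7/10·1.464151+1/2·1.900682≈-0.074565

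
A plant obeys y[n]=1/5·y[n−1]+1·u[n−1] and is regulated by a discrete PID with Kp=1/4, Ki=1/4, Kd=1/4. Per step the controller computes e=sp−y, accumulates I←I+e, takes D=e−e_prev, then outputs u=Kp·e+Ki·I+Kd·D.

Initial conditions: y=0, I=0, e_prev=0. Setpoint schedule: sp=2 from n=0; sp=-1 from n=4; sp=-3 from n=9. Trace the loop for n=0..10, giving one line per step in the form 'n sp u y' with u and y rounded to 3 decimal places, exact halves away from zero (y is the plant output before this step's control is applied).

(exact arithmetic carried between steps; '≈' marks a value shown rounded to 6 d.p. or computed from one; I and e_prev carry over from the previous line; the table rounds u and y to 3 d.p., halves away from zero)
n=0: y=0, sp=2, e=sp−y=2; I=2, D=e−e_prev=2; u=1/4·2+1/4·2+1/4·2=1.5; next y=1/5·0+1·1.5=1.5
n=1: y=1.5, sp=2, e=sp−y=0.5; I=2.5, D=e−e_prev=-1.5; u=1/4·0.5+1/4·2.5+1/4·(-1.5)=0.375; next y=1/5·1.5+1·0.375=0.675
n=2: y=0.675, sp=2, e=sp−y=1.325; I=3.825, D=e−e_prev=0.825; u=1/4·1.325+1/4·3.825+1/4·0.825=1.49375; next y=1/5·0.675+1·1.49375=1.62875
n=3: y=1.62875, sp=2, e=sp−y=0.37125; I=4.19625, D=e−e_prev=-0.95375; u=1/4·0.37125+1/4·4.19625+1/4·(-0.95375)≈0.903438; next y=1/5·1.62875+1·0.903438≈1.229188
n=4: y≈1.229188, sp=-1, e=sp−y≈-2.229188; I≈1.967063, D=e−e_prev≈-2.600438; u=1/4·(-2.229188)+1/4·1.967063+1/4·(-2.600438)≈-0.715641; next y=1/5·1.229188+1·(-0.715641)≈-0.469803
n=5: y≈-0.469803, sp=-1, e=sp−y≈-0.530197; I≈1.436866, D=e−e_prev≈1.698991; u=1/4·(-0.530197)+1/4·1.436866+1/4·1.698991≈0.651415; next y=1/5·(-0.469803)+1·0.651415≈0.557454
n=6: y≈0.557454, sp=-1, e=sp−y≈-1.557454; I≈-0.120589, D=e−e_prev≈-1.027257; u=1/4·(-1.557454)+1/4·(-0.120589)+1/4·(-1.027257)≈-0.676325; next y=1/5·0.557454+1·(-0.676325)≈-0.564834
n=7: y≈-0.564834, sp=-1, e=sp−y≈-0.435166; I≈-0.555754, D=e−e_prev≈1.122288; u=1/4·(-0.435166)+1/4·(-0.555754)+1/4·1.122288≈0.032842; next y=1/5·(-0.564834)+1·0.032842≈-0.080125
n=8: y≈-0.080125, sp=-1, e=sp−y≈-0.919875; I≈-1.475630, D=e−e_prev≈-0.484709; u=1/4·(-0.919875)+1/4·(-1.475630)+1/4·(-0.484709)≈-0.720054; next y=1/5·(-0.080125)+1·(-0.720054)≈-0.736079
n=9: y≈-0.736079, sp=-3, e=sp−y≈-2.263921; I≈-3.739551, D=e−e_prev≈-1.344046; u=1/4·(-2.263921)+1/4·(-3.739551)+1/4·(-1.344046)≈-1.836880; next y=1/5·(-0.736079)+1·(-1.836880)≈-1.984095
n=10: y≈-1.984095, sp=-3, e=sp−y≈-1.015905; I≈-4.755456, D=e−e_prev≈1.248017; u=1/4·(-1.015905)+1/4·(-4.755456)+1/4·1.248017≈-1.130836; next y=1/5·(-1.984095)+1·(-1.130836)≈-1.527655

0 2 1.500 0.000
1 2 0.375 1.500
2 2 1.494 0.675
3 2 0.903 1.629
4 -1 -0.716 1.229
5 -1 0.651 -0.470
6 -1 -0.676 0.557
7 -1 0.033 -0.565
8 -1 -0.720 -0.080
9 -3 -1.837 -0.736
10 -3 -1.131 -1.984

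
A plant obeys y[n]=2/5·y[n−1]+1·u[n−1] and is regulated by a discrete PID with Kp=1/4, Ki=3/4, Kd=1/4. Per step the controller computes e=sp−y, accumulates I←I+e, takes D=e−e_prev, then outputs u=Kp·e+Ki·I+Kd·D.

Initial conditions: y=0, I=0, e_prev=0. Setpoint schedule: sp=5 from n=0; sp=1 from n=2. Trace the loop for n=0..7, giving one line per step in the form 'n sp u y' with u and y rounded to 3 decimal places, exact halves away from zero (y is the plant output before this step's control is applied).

0 5 6.250 0.000
1 5 0.938 6.250
2 1 0.078 3.438
3 1 1.027 1.453
4 1 -0.003 1.609
5 1 0.790 0.641
6 1 0.311 1.046
7 1 0.774 0.729

(exact arithmetic carried between steps; '≈' marks a value shown rounded to 6 d.p. or computed from one; I and e_prev carry over from the previous line; the table rounds u and y to 3 d.p., halves away from zero)
n=0: y=0, sp=5, e=sp−y=5; I=5, D=e−e_prev=5; u=1/4·5+3/4·5+1/4·5=6.25; next y=2/5·0+1·6.25=6.25
n=1: y=6.25, sp=5, e=sp−y=-1.25; I=3.75, D=e−e_prev=-6.25; u=1/4·(-1.25)+3/4·3.75+1/4·(-6.25)=0.9375; next y=2/5·6.25+1·0.9375=3.4375
n=2: y=3.4375, sp=1, e=sp−y=-2.4375; I=1.3125, D=e−e_prev=-1.1875; u=1/4·(-2.4375)+3/4·1.3125+1/4·(-1.1875)=0.078125; next y=2/5·3.4375+1·0.078125=1.453125
n=3: y=1.453125, sp=1, e=sp−y=-0.453125; I=0.859375, D=e−e_prev=1.984375; u=1/4·(-0.453125)+3/4·0.859375+1/4·1.984375≈1.027344; next y=2/5·1.453125+1·1.027344≈1.608594
n=4: y≈1.608594, sp=1, e=sp−y≈-0.608594; I≈0.250781, D=e−e_prev≈-0.155469; u=1/4·(-0.608594)+3/4·0.250781+1/4·(-0.155469)≈-0.002930; next y=2/5·1.608594+1·(-0.002930)≈0.640508
n=5: y≈0.640508, sp=1, e=sp−y≈0.359492; I≈0.610273, D=e−e_prev≈0.968086; u=1/4·0.359492+3/4·0.610273+1/4·0.968086≈0.789600; next y=2/5·0.640508+1·0.789600≈1.045803
n=6: y≈1.045803, sp=1, e=sp−y≈-0.045803; I≈0.564471, D=e−e_prev≈-0.405295; u=1/4·(-0.045803)+3/4·0.564471+1/4·(-0.405295)≈0.310579; next y=2/5·1.045803+1·0.310579≈0.728900
n=7: y≈0.728900, sp=1, e=sp−y≈0.271100; I≈0.835571, D=e−e_prev≈0.316903; u=1/4·0.271100+3/4·0.835571+1/4·0.316903≈0.773679; next y=2/5·0.728900+1·0.773679≈1.065239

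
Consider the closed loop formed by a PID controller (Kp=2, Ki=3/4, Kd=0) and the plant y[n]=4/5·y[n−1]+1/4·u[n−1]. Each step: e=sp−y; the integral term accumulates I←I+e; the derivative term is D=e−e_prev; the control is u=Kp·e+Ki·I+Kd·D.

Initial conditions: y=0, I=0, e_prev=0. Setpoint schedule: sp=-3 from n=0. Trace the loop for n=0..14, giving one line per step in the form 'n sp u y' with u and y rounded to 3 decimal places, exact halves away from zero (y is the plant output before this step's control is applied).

0 -3 -8.250 0.000
1 -3 -4.828 -2.063
2 -3 -3.346 -2.857
3 -3 -2.724 -3.122
4 -3 -2.477 -3.179
5 -3 -2.388 -3.162
6 -3 -2.364 -3.127
7 -3 -2.363 -3.092
8 -3 -2.370 -3.065
9 -3 -2.378 -3.044
10 -3 -2.384 -3.030
11 -3 -2.389 -3.020
12 -3 -2.393 -3.013
13 -3 -2.395 -3.009
14 -3 -2.397 -3.006

(exact arithmetic carried between steps; '≈' marks a value shown rounded to 6 d.p. or computed from one; I and e_prev carry over from the previous line; the table rounds u and y to 3 d.p., halves away from zero)
n=0: y=0, sp=-3, e=sp−y=-3; I=-3, D=e−e_prev=-3; u=2·(-3)+3/4·(-3)+0·(-3)=-8.25; next y=4/5·0+1/4·(-8.25)=-2.0625
n=1: y=-2.0625, sp=-3, e=sp−y=-0.9375; I=-3.9375, D=e−e_prev=2.0625; u=2·(-0.9375)+3/4·(-3.9375)+0·2.0625=-4.828125; next y=4/5·(-2.0625)+1/4·(-4.828125)≈-2.857031
n=2: y≈-2.857031, sp=-3, e=sp−y≈-0.142969; I≈-4.080469, D=e−e_prev≈0.794531; u=2·(-0.142969)+3/4·(-4.080469)+0·0.794531≈-3.346289; next y=4/5·(-2.857031)+1/4·(-3.346289)≈-3.122197
n=3: y≈-3.122197, sp=-3, e=sp−y≈0.122197; I≈-3.958271, D=e−e_prev≈0.265166; u=2·0.122197+3/4·(-3.958271)+0·0.265166≈-2.724309; next y=4/5·(-3.122197)+1/4·(-2.724309)≈-3.178835
n=4: y≈-3.178835, sp=-3, e=sp−y≈0.178835; I≈-3.779436, D=e−e_prev≈0.056638; u=2·0.178835+3/4·(-3.779436)+0·0.056638≈-2.476907; next y=4/5·(-3.178835)+1/4·(-2.476907)≈-3.162295
n=5: y≈-3.162295, sp=-3, e=sp−y≈0.162295; I≈-3.617142, D=e−e_prev≈-0.016540; u=2·0.162295+3/4·(-3.617142)+0·(-0.016540)≈-2.388266; next y=4/5·(-3.162295)+1/4·(-2.388266)≈-3.126902
n=6: y≈-3.126902, sp=-3, e=sp−y≈0.126902; I≈-3.490239, D=e−e_prev≈-0.035392; u=2·0.126902+3/4·(-3.490239)+0·(-0.035392)≈-2.363874; next y=4/5·(-3.126902)+1/4·(-2.363874)≈-3.092491
n=7: y≈-3.092491, sp=-3, e=sp−y≈0.092491; I≈-3.397748, D=e−e_prev≈-0.034412; u=2·0.092491+3/4·(-3.397748)+0·(-0.034412)≈-2.363330; next y=4/5·(-3.092491)+1/4·(-2.363330)≈-3.064825
n=8: y≈-3.064825, sp=-3, e=sp−y≈0.064825; I≈-3.332923, D=e−e_prev≈-0.027666; u=2·0.064825+3/4·(-3.332923)+0·(-0.027666)≈-2.370043; next y=4/5·(-3.064825)+1/4·(-2.370043)≈-3.044371
n=9: y≈-3.044371, sp=-3, e=sp−y≈0.044371; I≈-3.288553, D=e−e_prev≈-0.020454; u=2·0.044371+3/4·(-3.288553)+0·(-0.020454)≈-2.377673; next y=4/5·(-3.044371)+1/4·(-2.377673)≈-3.029915
n=10: y≈-3.029915, sp=-3, e=sp−y≈0.029915; I≈-3.258638, D=e−e_prev≈-0.014456; u=2·0.029915+3/4·(-3.258638)+0·(-0.014456)≈-2.384149; next y=4/5·(-3.029915)+1/4·(-2.384149)≈-3.019969
n=11: y≈-3.019969, sp=-3, e=sp−y≈0.019969; I≈-3.238669, D=e−e_prev≈-0.009946; u=2·0.019969+3/4·(-3.238669)+0·(-0.009946)≈-2.389064; next y=4/5·(-3.019969)+1/4·(-2.389064)≈-3.013241
n=12: y≈-3.013241, sp=-3, e=sp−y≈0.013241; I≈-3.225428, D=e−e_prev≈-0.006728; u=2·0.013241+3/4·(-3.225428)+0·(-0.006728)≈-2.392589; next y=4/5·(-3.013241)+1/4·(-2.392589)≈-3.008740
n=13: y≈-3.008740, sp=-3, e=sp−y≈0.008740; I≈-3.216688, D=e−e_prev≈-0.004501; u=2·0.008740+3/4·(-3.216688)+0·(-0.004501)≈-2.395036; next y=4/5·(-3.008740)+1/4·(-2.395036)≈-3.005751
n=14: y≈-3.005751, sp=-3, e=sp−y≈0.005751; I≈-3.210937, D=e−e_prev≈-0.002989; u=2·0.005751+3/4·(-3.210937)+0·(-0.002989)≈-2.396701; next y=4/5·(-3.005751)+1/4·(-2.396701)≈-3.003776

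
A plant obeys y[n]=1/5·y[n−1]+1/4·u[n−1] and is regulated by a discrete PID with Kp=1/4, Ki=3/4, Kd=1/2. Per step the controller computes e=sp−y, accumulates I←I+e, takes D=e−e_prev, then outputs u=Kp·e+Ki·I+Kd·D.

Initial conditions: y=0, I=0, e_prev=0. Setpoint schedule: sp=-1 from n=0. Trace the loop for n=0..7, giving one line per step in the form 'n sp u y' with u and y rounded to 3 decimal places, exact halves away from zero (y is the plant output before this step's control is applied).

0 -1 -1.500 0.000
1 -1 -1.188 -0.375
2 -1 -1.848 -0.372
3 -1 -2.071 -0.536
4 -1 -2.368 -0.625
5 -1 -2.556 -0.717
6 -1 -2.716 -0.782
7 -1 -2.832 -0.835

(exact arithmetic carried between steps; '≈' marks a value shown rounded to 6 d.p. or computed from one; I and e_prev carry over from the previous line; the table rounds u and y to 3 d.p., halves away from zero)
n=0: y=0, sp=-1, e=sp−y=-1; I=-1, D=e−e_prev=-1; u=1/4·(-1)+3/4·(-1)+1/2·(-1)=-1.5; next y=1/5·0+1/4·(-1.5)=-0.375
n=1: y=-0.375, sp=-1, e=sp−y=-0.625; I=-1.625, D=e−e_prev=0.375; u=1/4·(-0.625)+3/4·(-1.625)+1/2·0.375=-1.1875; next y=1/5·(-0.375)+1/4·(-1.1875)=-0.371875
n=2: y=-0.371875, sp=-1, e=sp−y=-0.628125; I=-2.253125, D=e−e_prev=-0.003125; u=1/4·(-0.628125)+3/4·(-2.253125)+1/2·(-0.003125)≈-1.848438; next y=1/5·(-0.371875)+1/4·(-1.848438)≈-0.536484
n=3: y≈-0.536484, sp=-1, e=sp−y≈-0.463516; I≈-2.716641, D=e−e_prev≈0.164609; u=1/4·(-0.463516)+3/4·(-2.716641)+1/2·0.164609≈-2.071055; next y=1/5·(-0.536484)+1/4·(-2.071055)≈-0.625061
n=4: y≈-0.625061, sp=-1, e=sp−y≈-0.374939; I≈-3.091580, D=e−e_prev≈0.088576; u=1/4·(-0.374939)+3/4·(-3.091580)+1/2·0.088576≈-2.368132; next y=1/5·(-0.625061)+1/4·(-2.368132)≈-0.717045
n=5: y≈-0.717045, sp=-1, e=sp−y≈-0.282955; I≈-3.374535, D=e−e_prev≈0.091985; u=1/4·(-0.282955)+3/4·(-3.374535)+1/2·0.091985≈-2.555648; next y=1/5·(-0.717045)+1/4·(-2.555648)≈-0.782321
n=6: y≈-0.782321, sp=-1, e=sp−y≈-0.217679; I≈-3.592214, D=e−e_prev≈0.065276; u=1/4·(-0.217679)+3/4·(-3.592214)+1/2·0.065276≈-2.715942; next y=1/5·(-0.782321)+1/4·(-2.715942)≈-0.835450
n=7: y≈-0.835450, sp=-1, e=sp−y≈-0.164550; I≈-3.756764, D=e−e_prev≈0.053129; u=1/4·(-0.164550)+3/4·(-3.756764)+1/2·0.053129≈-2.832146; next y=1/5·(-0.835450)+1/4·(-2.832146)≈-0.875127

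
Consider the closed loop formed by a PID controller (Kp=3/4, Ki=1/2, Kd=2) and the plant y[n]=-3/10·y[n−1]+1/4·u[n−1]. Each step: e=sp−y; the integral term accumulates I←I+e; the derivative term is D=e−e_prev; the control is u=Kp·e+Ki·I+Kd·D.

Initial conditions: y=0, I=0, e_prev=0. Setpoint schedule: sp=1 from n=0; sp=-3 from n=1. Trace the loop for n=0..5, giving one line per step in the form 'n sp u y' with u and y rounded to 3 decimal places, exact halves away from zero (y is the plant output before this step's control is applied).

0 1 3.250 0.000
1 -3 -13.891 0.813
2 -3 8.547 -3.716
3 -3 -22.799 3.252
4 -3 20.274 -6.675
5 -3 -42.418 7.071

(exact arithmetic carried between steps; '≈' marks a value shown rounded to 6 d.p. or computed from one; I and e_prev carry over from the previous line; the table rounds u and y to 3 d.p., halves away from zero)
n=0: y=0, sp=1, e=sp−y=1; I=1, D=e−e_prev=1; u=3/4·1+1/2·1+2·1=3.25; next y=-3/10·0+1/4·3.25=0.8125
n=1: y=0.8125, sp=-3, e=sp−y=-3.8125; I=-2.8125, D=e−e_prev=-4.8125; u=3/4·(-3.8125)+1/2·(-2.8125)+2·(-4.8125)=-13.890625; next y=-3/10·0.8125+1/4·(-13.890625)≈-3.716406
n=2: y≈-3.716406, sp=-3, e=sp−y≈0.716406; I≈-2.096094, D=e−e_prev≈4.528906; u=3/4·0.716406+1/2·(-2.096094)+2·4.528906≈8.547070; next y=-3/10·(-3.716406)+1/4·8.547070≈3.251689
n=3: y≈3.251689, sp=-3, e=sp−y≈-6.251689; I≈-8.347783, D=e−e_prev≈-6.968096; u=3/4·(-6.251689)+1/2·(-8.347783)+2·(-6.968096)≈-22.798850; next y=-3/10·3.251689+1/4·(-22.798850)≈-6.675219
n=4: y≈-6.675219, sp=-3, e=sp−y≈3.675219; I≈-4.672564, D=e−e_prev≈9.926909; u=3/4·3.675219+1/2·(-4.672564)+2·9.926909≈20.273950; next y=-3/10·(-6.675219)+1/4·20.273950≈7.071053
n=5: y≈7.071053, sp=-3, e=sp−y≈-10.071053; I≈-14.743617, D=e−e_prev≈-13.746273; u=3/4·(-10.071053)+1/2·(-14.743617)+2·(-13.746273)≈-42.417644; next y=-3/10·7.071053+1/4·(-42.417644)≈-12.725727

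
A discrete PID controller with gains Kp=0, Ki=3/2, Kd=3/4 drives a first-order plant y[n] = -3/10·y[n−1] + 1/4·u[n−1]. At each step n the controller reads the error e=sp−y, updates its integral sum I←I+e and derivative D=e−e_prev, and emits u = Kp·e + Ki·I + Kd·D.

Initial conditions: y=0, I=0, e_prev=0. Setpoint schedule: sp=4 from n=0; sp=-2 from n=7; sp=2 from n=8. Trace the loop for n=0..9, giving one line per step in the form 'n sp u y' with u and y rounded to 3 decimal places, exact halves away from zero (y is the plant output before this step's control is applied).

0 4 9.000 0.000
1 4 6.938 2.250
2 4 13.929 1.059
3 4 12.711 3.164
4 4 17.649 2.228
5 4 16.195 3.744
6 4 19.557 2.926
7 -2 4.611 4.011
8 2 19.048 -0.051
9 2 5.215 4.777

(exact arithmetic carried between steps; '≈' marks a value shown rounded to 6 d.p. or computed from one; I and e_prev carry over from the previous line; the table rounds u and y to 3 d.p., halves away from zero)
n=0: y=0, sp=4, e=sp−y=4; I=4, D=e−e_prev=4; u=0·4+3/2·4+3/4·4=9; next y=-3/10·0+1/4·9=2.25
n=1: y=2.25, sp=4, e=sp−y=1.75; I=5.75, D=e−e_prev=-2.25; u=0·1.75+3/2·5.75+3/4·(-2.25)=6.9375; next y=-3/10·2.25+1/4·6.9375=1.059375
n=2: y=1.059375, sp=4, e=sp−y=2.940625; I=8.690625, D=e−e_prev=1.190625; u=0·2.940625+3/2·8.690625+3/4·1.190625≈13.928906; next y=-3/10·1.059375+1/4·13.928906≈3.164414
n=3: y≈3.164414, sp=4, e=sp−y≈0.835586; I≈9.526211, D=e−e_prev≈-2.105039; u=0·0.835586+3/2·9.526211+3/4·(-2.105039)≈12.710537; next y=-3/10·3.164414+1/4·12.710537≈2.228310
n=4: y≈2.228310, sp=4, e=sp−y≈1.771690; I≈11.297901, D=e−e_prev≈0.936104; u=0·1.771690+3/2·11.297901+3/4·0.936104≈17.648929; next y=-3/10·2.228310+1/4·17.648929≈3.743739
n=5: y≈3.743739, sp=4, e=sp−y≈0.256261; I≈11.554162, D=e−e_prev≈-1.515429; u=0·0.256261+3/2·11.554162+3/4·(-1.515429)≈16.194670; next y=-3/10·3.743739+1/4·16.194670≈2.925546
n=6: y≈2.925546, sp=4, e=sp−y≈1.074454; I≈12.628616, D=e−e_prev≈0.818194; u=0·1.074454+3/2·12.628616+3/4·0.818194≈19.556569; next y=-3/10·2.925546+1/4·19.556569≈4.011478
n=7: y≈4.011478, sp=-2, e=sp−y≈-6.011478; I≈6.617137, D=e−e_prev≈-7.085933; u=0·(-6.011478)+3/2·6.617137+3/4·(-7.085933)≈4.611256; next y=-3/10·4.011478+1/4·4.611256≈-0.050629
n=8: y≈-0.050629, sp=2, e=sp−y≈2.050629; I≈8.667767, D=e−e_prev≈8.062108; u=0·2.050629+3/2·8.667767+3/4·8.062108≈19.048231; next y=-3/10·(-0.050629)+1/4·19.048231≈4.777247
n=9: y≈4.777247, sp=2, e=sp−y≈-2.777247; I≈5.890520, D=e−e_prev≈-4.827876; u=0·(-2.777247)+3/2·5.890520+3/4·(-4.827876)≈5.214873; next y=-3/10·4.777247+1/4·5.214873≈-0.129456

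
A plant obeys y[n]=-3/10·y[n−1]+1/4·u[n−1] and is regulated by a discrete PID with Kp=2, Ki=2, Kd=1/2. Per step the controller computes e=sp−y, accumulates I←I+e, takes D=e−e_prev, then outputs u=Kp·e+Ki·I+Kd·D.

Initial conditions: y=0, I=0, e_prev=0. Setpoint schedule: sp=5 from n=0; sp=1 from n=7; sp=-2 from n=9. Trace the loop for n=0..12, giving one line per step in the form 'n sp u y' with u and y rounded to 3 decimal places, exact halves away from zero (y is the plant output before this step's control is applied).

0 5 22.500 0.000
1 5 4.688 5.625
2 5 33.883 -0.516
3 5 0.709 8.625
4 5 47.690 -2.410
5 5 -10.759 12.646
6 5 67.558 -6.483
7 1 -50.970 18.834
8 1 95.543 -18.393
9 -2 -112.869 29.404
10 -2 148.711 -37.038
11 -2 -198.407 48.289
12 -2 249.378 -64.089

(exact arithmetic carried between steps; '≈' marks a value shown rounded to 6 d.p. or computed from one; I and e_prev carry over from the previous line; the table rounds u and y to 3 d.p., halves away from zero)
n=0: y=0, sp=5, e=sp−y=5; I=5, D=e−e_prev=5; u=2·5+2·5+1/2·5=22.5; next y=-3/10·0+1/4·22.5=5.625
n=1: y=5.625, sp=5, e=sp−y=-0.625; I=4.375, D=e−e_prev=-5.625; u=2·(-0.625)+2·4.375+1/2·(-5.625)=4.6875; next y=-3/10·5.625+1/4·4.6875=-0.515625
n=2: y=-0.515625, sp=5, e=sp−y=5.515625; I=9.890625, D=e−e_prev=6.140625; u=2·5.515625+2·9.890625+1/2·6.140625≈33.882813; next y=-3/10·(-0.515625)+1/4·33.882813≈8.625391
n=3: y≈8.625391, sp=5, e=sp−y≈-3.625391; I≈6.265234, D=e−e_prev≈-9.141016; u=2·(-3.625391)+2·6.265234+1/2·(-9.141016)≈0.709180; next y=-3/10·8.625391+1/4·0.709180≈-2.410322
n=4: y≈-2.410322, sp=5, e=sp−y≈7.410322; I≈13.675557, D=e−e_prev≈11.035713; u=2·7.410322+2·13.675557+1/2·11.035713≈47.689614; next y=-3/10·(-2.410322)+1/4·47.689614≈12.645500
n=5: y≈12.645500, sp=5, e=sp−y≈-7.645500; I≈6.030056, D=e−e_prev≈-15.055823; u=2·(-7.645500)+2·6.030056+1/2·(-15.055823)≈-10.758799; next y=-3/10·12.645500+1/4·(-10.758799)≈-6.483350
n=6: y≈-6.483350, sp=5, e=sp−y≈11.483350; I≈17.513406, D=e−e_prev≈19.128850; u=2·11.483350+2·17.513406+1/2·19.128850≈67.557937; next y=-3/10·(-6.483350)+1/4·67.557937≈18.834489
n=7: y≈18.834489, sp=1, e=sp−y≈-17.834489; I≈-0.321083, D=e−e_prev≈-29.317839; u=2·(-17.834489)+2·(-0.321083)+1/2·(-29.317839)≈-50.970064; next y=-3/10·18.834489+1/4·(-50.970064)≈-18.392863
n=8: y≈-18.392863, sp=1, e=sp−y≈19.392863; I≈19.071780, D=e−e_prev≈37.227352; u=2·19.392863+2·19.071780+1/2·37.227352≈95.542961; next y=-3/10·(-18.392863)+1/4·95.542961≈29.403599
n=9: y≈29.403599, sp=-2, e=sp−y≈-31.403599; I≈-12.331819, D=e−e_prev≈-50.796462; u=2·(-31.403599)+2·(-12.331819)+1/2·(-50.796462)≈-112.869068; next y=-3/10·29.403599+1/4·(-112.869068)≈-37.038347
n=10: y≈-37.038347, sp=-2, e=sp−y≈35.038347; I≈22.706527, D=e−e_prev≈66.441946; u=2·35.038347+2·22.706527+1/2·66.441946≈148.710721; next y=-3/10·(-37.038347)+1/4·148.710721≈48.289184
n=11: y≈48.289184, sp=-2, e=sp−y≈-50.289184; I≈-27.582657, D=e−e_prev≈-85.327531; u=2·(-50.289184)+2·(-27.582657)+1/2·(-85.327531)≈-198.407447; next y=-3/10·48.289184+1/4·(-198.407447)≈-64.088617
n=12: y≈-64.088617, sp=-2, e=sp−y≈62.088617; I≈34.505960, D=e−e_prev≈112.377801; u=2·62.088617+2·34.505960+1/2·112.377801≈249.378055; next y=-3/10·(-64.088617)+1/4·249.378055≈81.571099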